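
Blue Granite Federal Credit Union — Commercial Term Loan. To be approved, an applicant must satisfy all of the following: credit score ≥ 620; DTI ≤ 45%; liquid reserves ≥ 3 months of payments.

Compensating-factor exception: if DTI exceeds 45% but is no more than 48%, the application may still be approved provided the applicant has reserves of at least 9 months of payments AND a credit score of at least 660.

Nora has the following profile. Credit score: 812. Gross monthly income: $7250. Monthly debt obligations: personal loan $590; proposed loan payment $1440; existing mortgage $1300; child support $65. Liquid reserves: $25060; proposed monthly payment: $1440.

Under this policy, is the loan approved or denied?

Credit score 812 ≥ 620 (meets base)
Total debts = (590 + 1,440 + 1,300 + 65) = 3,395. DTI = 3,395/7,250 = 46.8% > 45% — standard DTI limit exceeded.
Liquid reserves cover 25,060/1,440 = 17.4 months — ≥ 3 required
DTI 46.8% is within the 45%–48% exception band; checking compensating factors.
Reserves 17.4 ≥ 9 months; credit score 812 ≥ 660.
Both compensating conditions met → exception applies.

Approved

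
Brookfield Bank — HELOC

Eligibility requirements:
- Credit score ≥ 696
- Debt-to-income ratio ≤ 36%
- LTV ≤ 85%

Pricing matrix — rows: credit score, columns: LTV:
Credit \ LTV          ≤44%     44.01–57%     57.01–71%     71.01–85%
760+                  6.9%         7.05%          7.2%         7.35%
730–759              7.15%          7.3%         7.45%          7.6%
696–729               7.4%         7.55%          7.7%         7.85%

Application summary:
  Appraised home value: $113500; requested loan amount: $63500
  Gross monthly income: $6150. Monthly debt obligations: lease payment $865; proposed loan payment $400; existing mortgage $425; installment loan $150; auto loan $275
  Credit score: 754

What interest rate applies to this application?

Credit score 754 ≥ 696; Total monthly debts = (865 + 400 + 425 + 150 + 275) = 2,115. Debt-to-income = 2,115/6,150 = 34.4% — meets 36% limit
Loan-to-value = 63,500/113,500 = 55.9% — pass (85% max)
Score 754 is in the 730–759 band; LTV 55.9% is in the 44.01–57% band → 7.3%.

7.3%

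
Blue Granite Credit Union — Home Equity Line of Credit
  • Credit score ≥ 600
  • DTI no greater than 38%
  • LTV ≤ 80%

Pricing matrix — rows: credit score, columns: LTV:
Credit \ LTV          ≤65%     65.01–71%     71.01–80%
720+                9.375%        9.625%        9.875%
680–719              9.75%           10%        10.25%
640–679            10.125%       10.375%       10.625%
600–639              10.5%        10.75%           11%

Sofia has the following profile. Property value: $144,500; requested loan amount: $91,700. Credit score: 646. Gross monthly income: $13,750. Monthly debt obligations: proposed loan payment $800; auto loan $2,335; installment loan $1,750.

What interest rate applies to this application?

Credit score 646 ≥ 600; Total monthly debts = (800 + 2,335 + 1,750) = 4,885. DTI = 4,885/13,750 = 35.5% ≤ 38%
LTV = 91,700/144,500 = 63.5% ≤ 80%
Row: 646 falls in 640–679. Column: 63.5% falls in ≤65%. Rate = 10.125%.

10.125%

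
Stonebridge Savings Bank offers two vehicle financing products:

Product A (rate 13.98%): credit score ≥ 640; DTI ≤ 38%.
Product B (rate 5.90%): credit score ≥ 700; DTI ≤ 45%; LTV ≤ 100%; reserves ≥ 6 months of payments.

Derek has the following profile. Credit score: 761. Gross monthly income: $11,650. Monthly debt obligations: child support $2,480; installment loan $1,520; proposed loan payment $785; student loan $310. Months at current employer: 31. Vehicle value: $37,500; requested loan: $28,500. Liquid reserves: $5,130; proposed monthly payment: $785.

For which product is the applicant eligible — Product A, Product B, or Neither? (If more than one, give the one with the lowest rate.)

Product B

Total debts = (2,480 + 1,520 + 785 + 310) = 5,095; DTI = 5,095/11,650 = 43.7%.
LTV = 28,500/37,500 = 76%.
Reserves = 5,130/785 = 6.5 months.
Product A: score 761 ≥ 640; DTI 43.7% > 38% → does not qualify.
Product B: score 761 ≥ 700; DTI 43.7% ≤ 45%; LTV 76% ≤ 100%; reserves 6.5 ≥ 6 mo → qualifies.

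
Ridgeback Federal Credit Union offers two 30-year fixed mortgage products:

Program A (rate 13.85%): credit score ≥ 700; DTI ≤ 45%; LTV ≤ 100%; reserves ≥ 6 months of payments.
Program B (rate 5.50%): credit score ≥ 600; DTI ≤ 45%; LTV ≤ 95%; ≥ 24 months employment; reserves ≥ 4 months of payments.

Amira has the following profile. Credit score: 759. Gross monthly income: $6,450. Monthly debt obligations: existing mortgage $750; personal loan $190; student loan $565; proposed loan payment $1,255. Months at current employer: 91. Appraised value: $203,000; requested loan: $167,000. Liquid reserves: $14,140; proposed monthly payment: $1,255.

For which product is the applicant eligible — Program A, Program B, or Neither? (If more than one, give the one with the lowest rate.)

Total debts = (750 + 190 + 565 + 1,255) = 2,760; DTI = 2,760/6,450 = 42.8%.
LTV = 167,000/203,000 = 82.3%.
Reserves = 14,140/1,255 = 11.3 months.
Program A: score 759 ≥ 700; DTI 42.8% ≤ 45%; LTV 82.3% ≤ 100%; reserves 11.3 ≥ 6 mo → qualifies.
Program B: score 759 ≥ 600; DTI 42.8% ≤ 45%; LTV 82.3% ≤ 95%; employment 91 ≥ 24 mo; reserves 11.3 ≥ 4 mo → qualifies.
Qualifying: Program A, Program B. Lowest rate is 5.50% → Program B.

Program B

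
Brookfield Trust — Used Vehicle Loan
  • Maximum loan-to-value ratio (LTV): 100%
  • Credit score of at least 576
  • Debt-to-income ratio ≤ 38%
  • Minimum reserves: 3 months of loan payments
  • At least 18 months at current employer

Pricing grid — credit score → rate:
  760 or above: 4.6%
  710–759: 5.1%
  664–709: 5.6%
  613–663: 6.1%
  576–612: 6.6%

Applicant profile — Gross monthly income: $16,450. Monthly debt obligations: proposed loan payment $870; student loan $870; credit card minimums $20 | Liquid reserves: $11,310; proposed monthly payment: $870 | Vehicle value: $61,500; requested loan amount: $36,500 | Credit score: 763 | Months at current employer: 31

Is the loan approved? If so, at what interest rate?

Approved at 4.6%

Credit score 763 ≥ 576 (meets minimum)
Total monthly debts = (870 + 870 + 20) = 1,760. DTI: 1,760 ÷ 16,450 = 10.7%, within the 38% cap
Reserves = 11,310/870 = 13.0 months ≥ 3
Employment 31 ≥ 18 months
Loan-to-value = 36,500/61,500 = 59.3% — pass (100% max)
All requirements met. Score 763 falls in the 760 or above tier → 4.6%.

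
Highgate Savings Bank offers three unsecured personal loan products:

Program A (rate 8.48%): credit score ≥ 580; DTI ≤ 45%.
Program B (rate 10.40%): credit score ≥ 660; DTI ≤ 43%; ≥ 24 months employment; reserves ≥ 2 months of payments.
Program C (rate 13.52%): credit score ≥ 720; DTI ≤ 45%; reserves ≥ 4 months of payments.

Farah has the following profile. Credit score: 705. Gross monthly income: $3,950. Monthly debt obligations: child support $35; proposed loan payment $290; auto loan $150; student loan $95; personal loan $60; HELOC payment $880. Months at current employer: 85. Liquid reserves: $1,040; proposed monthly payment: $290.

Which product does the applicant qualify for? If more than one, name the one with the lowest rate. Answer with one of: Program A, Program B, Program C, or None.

Program A

Total debts = (35 + 290 + 150 + 95 + 60 + 880) = 1,510; DTI = 1,510/3,950 = 38.2%.
Reserves = 1,040/290 = 3.6 months.
Program A: score 705 ≥ 580; DTI 38.2% ≤ 45% → qualifies.
Program B: score 705 ≥ 660; DTI 38.2% ≤ 43%; employment 85 ≥ 24 mo; reserves 3.6 ≥ 2 mo → qualifies.
Program C: score 705 < 720; DTI 38.2% ≤ 45%; reserves 3.6 < 4 mo → does not qualify.
Qualifying: Program A, Program B. Lowest rate is 8.48% → Program A.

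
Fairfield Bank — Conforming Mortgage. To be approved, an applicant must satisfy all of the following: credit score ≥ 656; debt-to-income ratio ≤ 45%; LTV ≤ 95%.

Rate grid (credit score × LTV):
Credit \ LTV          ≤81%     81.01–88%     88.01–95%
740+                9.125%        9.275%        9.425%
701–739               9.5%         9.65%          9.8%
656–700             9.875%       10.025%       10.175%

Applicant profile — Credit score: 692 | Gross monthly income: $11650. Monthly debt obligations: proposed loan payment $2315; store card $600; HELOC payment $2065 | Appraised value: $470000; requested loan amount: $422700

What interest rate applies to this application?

10.175%

Credit score 692 ≥ 656; Total monthly debts = (2,315 + 600 + 2,065) = 4,980. DTI = 4,980/11,650 = 42.7% ≤ 45%
LTV: 422,700 ÷ 470,000 = 89.9%, within 95% cap
Score 692 is in the 656–700 band; LTV 89.9% is in the 88.01–95% band → 10.175%.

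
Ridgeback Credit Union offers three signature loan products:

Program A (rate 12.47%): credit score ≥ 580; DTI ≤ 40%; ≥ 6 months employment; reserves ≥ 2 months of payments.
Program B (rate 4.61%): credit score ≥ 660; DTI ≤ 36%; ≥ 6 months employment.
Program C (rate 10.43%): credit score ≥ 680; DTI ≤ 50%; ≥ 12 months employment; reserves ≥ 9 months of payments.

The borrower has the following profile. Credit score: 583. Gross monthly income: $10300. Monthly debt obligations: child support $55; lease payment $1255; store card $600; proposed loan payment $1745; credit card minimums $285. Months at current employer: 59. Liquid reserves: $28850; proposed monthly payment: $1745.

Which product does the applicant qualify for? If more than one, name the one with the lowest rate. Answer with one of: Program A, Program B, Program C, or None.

Total debts = (55 + 1,255 + 600 + 1,745 + 285) = 3,940; DTI = 3,940/10,300 = 38.3%.
Reserves = 28,850/1,745 = 16.5 months.
Program A: score 583 ≥ 580; DTI 38.3% ≤ 40%; employment 59 ≥ 6 mo; reserves 16.5 ≥ 2 mo → qualifies.
Program B: score 583 < 660; DTI 38.3% > 36%; employment 59 ≥ 6 mo → does not qualify.
Program C: score 583 < 680; DTI 38.3% ≤ 50%; employment 59 ≥ 12 mo; reserves 16.5 ≥ 9 mo → does not qualify.

Program A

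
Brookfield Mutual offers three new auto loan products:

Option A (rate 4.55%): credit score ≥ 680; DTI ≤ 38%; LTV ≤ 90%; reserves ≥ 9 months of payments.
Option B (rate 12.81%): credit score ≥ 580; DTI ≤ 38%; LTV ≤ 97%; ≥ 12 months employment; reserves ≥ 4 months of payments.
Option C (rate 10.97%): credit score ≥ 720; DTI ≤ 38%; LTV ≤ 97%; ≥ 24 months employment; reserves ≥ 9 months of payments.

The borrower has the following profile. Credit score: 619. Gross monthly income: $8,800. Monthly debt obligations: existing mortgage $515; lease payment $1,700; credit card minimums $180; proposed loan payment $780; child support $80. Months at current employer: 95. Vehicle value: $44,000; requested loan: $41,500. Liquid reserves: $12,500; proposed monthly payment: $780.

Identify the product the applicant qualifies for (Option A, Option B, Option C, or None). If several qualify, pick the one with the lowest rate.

Total debts = (515 + 1,700 + 180 + 780 + 80) = 3,255; DTI = 3,255/8,800 = 37%.
LTV = 41,500/44,000 = 94.3%.
Reserves = 12,500/780 = 16.0 months.
Option A: score 619 < 680; DTI 37% ≤ 38%; LTV 94.3% > 90%; reserves 16.0 ≥ 9 mo → does not qualify.
Option B: score 619 ≥ 580; DTI 37% ≤ 38%; LTV 94.3% ≤ 97%; employment 95 ≥ 12 mo; reserves 16.0 ≥ 4 mo → qualifies.
Option C: score 619 < 720; DTI 37% ≤ 38%; LTV 94.3% ≤ 97%; employment 95 ≥ 24 mo; reserves 16.0 ≥ 9 mo → does not qualify.

Option B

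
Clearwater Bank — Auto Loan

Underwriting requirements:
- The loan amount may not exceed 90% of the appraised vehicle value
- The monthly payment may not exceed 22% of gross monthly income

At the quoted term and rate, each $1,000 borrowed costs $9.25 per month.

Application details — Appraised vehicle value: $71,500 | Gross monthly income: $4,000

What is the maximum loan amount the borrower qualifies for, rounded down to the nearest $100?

Payment cap: 22% × $4,000 = $880/month.
At $9.25 per $1,000, that supports 880/9.25 × 1,000 ≈ $95,135 → $95,100.
LTV cap: 90% × $71,500 = $64,350 → $64,300.
Binding constraint: loan-to-value.

$64,300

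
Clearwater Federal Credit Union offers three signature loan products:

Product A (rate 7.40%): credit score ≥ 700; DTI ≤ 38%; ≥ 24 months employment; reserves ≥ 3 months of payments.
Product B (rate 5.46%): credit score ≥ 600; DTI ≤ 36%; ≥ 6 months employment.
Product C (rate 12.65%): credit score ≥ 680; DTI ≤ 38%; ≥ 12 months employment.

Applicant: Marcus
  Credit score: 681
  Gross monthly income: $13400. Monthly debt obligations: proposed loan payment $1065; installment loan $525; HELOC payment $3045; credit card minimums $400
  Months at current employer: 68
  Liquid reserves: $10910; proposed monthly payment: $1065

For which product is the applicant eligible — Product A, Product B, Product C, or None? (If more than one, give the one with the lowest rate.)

Total debts = (1,065 + 525 + 3,045 + 400) = 5,035; DTI = 5,035/13,400 = 37.6%.
Reserves = 10,910/1,065 = 10.2 months.
Product A: score 681 < 700; DTI 37.6% ≤ 38%; employment 68 ≥ 24 mo; reserves 10.2 ≥ 3 mo → does not qualify.
Product B: score 681 ≥ 600; DTI 37.6% > 36%; employment 68 ≥ 6 mo → does not qualify.
Product C: score 681 ≥ 680; DTI 37.6% ≤ 38%; employment 68 ≥ 12 mo → qualifies.

Product C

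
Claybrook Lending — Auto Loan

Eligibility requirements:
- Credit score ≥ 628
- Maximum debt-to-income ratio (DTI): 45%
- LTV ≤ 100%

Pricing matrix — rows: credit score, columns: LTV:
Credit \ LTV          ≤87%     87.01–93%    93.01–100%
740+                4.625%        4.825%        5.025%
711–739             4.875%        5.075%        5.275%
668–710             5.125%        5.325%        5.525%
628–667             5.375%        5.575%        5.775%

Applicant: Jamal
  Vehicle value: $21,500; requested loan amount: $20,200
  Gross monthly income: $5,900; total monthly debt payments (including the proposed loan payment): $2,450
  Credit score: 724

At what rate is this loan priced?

5.275%

Credit score 724 ≥ 628; DTI = 2,450/5,900 = 41.5% ≤ 45%
Loan-to-value = 20,200/21,500 = 94% — pass (100% max)
Row: 724 falls in 711–739. Column: 94% falls in 93.01–100%. Rate = 5.275%.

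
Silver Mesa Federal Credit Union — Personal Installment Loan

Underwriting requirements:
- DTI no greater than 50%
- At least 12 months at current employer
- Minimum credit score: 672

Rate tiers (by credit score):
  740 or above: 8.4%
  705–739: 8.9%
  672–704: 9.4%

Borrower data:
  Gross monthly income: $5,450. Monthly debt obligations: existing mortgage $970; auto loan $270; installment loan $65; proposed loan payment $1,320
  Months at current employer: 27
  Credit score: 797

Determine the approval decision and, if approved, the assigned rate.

Approved at 8.4%

Credit score 797 ≥ 672 (meets minimum)
Employment 27 ≥ 12 months
Total monthly debts = (970 + 270 + 65 + 1,320) = 2,625. DTI = 2,625/5,450 = 48.2% ≤ 50%
All requirements met. Score 797 falls in the 740 or above tier → 8.4%.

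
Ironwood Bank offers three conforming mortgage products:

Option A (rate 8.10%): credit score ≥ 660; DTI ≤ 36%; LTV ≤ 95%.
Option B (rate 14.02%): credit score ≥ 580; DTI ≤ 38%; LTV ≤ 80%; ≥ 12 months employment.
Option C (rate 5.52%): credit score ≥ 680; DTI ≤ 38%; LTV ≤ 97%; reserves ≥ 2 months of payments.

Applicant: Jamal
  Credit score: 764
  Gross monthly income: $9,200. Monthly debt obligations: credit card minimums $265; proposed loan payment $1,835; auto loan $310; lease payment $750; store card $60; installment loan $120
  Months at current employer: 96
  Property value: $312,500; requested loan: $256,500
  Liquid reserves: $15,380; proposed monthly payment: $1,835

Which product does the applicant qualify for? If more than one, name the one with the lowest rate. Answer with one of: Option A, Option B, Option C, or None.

Option C

Total debts = (265 + 1,835 + 310 + 750 + 60 + 120) = 3,340; DTI = 3,340/9,200 = 36.3%.
LTV = 256,500/312,500 = 82.1%.
Reserves = 15,380/1,835 = 8.4 months.
Option A: score 764 ≥ 660; DTI 36.3% > 36%; LTV 82.1% ≤ 95% → does not qualify.
Option B: score 764 ≥ 580; DTI 36.3% ≤ 38%; LTV 82.1% > 80%; employment 96 ≥ 12 mo → does not qualify.
Option C: score 764 ≥ 680; DTI 36.3% ≤ 38%; LTV 82.1% ≤ 97%; reserves 8.4 ≥ 2 mo → qualifies.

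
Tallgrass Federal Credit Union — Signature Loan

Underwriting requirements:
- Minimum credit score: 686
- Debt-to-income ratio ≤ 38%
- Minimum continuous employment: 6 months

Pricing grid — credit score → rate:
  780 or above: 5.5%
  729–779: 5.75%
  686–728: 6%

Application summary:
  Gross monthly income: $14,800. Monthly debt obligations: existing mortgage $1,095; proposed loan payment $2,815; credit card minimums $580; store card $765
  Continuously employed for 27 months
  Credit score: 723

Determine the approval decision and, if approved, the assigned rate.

Credit score 723 ≥ 686 (meets minimum)
Employment 27 ≥ 6 months
Total monthly debts = (1,095 + 2,815 + 580 + 765) = 5,255. DTI = 5,255/14,800 = 35.5% ≤ 38%
All requirements met. Score 723 falls in the 686–728 tier → 6%.

Approved at 6%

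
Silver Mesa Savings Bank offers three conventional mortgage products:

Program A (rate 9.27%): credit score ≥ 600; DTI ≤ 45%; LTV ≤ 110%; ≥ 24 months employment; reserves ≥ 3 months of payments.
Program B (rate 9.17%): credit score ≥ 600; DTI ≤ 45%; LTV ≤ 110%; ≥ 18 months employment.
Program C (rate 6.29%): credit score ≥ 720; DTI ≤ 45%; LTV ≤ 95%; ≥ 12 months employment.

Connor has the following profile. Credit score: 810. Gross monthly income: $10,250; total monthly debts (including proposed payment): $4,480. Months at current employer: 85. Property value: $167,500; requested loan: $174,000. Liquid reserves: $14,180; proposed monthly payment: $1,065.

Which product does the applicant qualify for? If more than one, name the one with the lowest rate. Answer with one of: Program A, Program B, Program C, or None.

Program B

DTI = 4,480/10,250 = 43.7%.
LTV = 174,000/167,500 = 103.9%.
Reserves = 14,180/1,065 = 13.3 months.
Program A: score 810 ≥ 600; DTI 43.7% ≤ 45%; LTV 103.9% ≤ 110%; employment 85 ≥ 24 mo; reserves 13.3 ≥ 3 mo → qualifies.
Program B: score 810 ≥ 600; DTI 43.7% ≤ 45%; LTV 103.9% ≤ 110%; employment 85 ≥ 18 mo → qualifies.
Program C: score 810 ≥ 720; DTI 43.7% ≤ 45%; LTV 103.9% > 95%; employment 85 ≥ 12 mo → does not qualify.
Qualifying: Program A, Program B. Lowest rate is 9.17% → Program B.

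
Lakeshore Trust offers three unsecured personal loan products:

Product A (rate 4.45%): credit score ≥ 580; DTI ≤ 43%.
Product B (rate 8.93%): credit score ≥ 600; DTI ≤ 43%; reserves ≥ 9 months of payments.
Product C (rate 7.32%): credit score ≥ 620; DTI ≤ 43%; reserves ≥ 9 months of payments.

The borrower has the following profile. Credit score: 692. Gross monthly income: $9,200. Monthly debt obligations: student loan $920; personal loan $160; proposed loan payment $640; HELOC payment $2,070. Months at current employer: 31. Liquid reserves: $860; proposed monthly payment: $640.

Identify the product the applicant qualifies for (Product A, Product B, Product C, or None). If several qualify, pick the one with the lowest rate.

Total debts = (920 + 160 + 640 + 2,070) = 3,790; DTI = 3,790/9,200 = 41.2%.
Reserves = 860/640 = 1.3 months.
Product A: score 692 ≥ 580; DTI 41.2% ≤ 43% → qualifies.
Product B: score 692 ≥ 600; DTI 41.2% ≤ 43%; reserves 1.3 < 9 mo → does not qualify.
Product C: score 692 ≥ 620; DTI 41.2% ≤ 43%; reserves 1.3 < 9 mo → does not qualify.

Product A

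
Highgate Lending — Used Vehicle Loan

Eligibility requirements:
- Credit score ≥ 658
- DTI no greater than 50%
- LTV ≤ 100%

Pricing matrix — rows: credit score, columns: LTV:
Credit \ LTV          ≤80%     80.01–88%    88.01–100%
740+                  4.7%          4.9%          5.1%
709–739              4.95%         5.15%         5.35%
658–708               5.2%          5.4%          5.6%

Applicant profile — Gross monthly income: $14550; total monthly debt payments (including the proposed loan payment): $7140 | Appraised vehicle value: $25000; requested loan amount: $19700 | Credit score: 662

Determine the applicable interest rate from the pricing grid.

5.2%

Credit score 662 ≥ 658; Debt-to-income = 7,140/14,550 = 49.1% — meets 50% limit
LTV: 19,700 ÷ 25,000 = 78.8%, within 100% cap
Credit 662 → row 658–708; LTV 78.8% → column ≤80%. Grid cell → 5.2%.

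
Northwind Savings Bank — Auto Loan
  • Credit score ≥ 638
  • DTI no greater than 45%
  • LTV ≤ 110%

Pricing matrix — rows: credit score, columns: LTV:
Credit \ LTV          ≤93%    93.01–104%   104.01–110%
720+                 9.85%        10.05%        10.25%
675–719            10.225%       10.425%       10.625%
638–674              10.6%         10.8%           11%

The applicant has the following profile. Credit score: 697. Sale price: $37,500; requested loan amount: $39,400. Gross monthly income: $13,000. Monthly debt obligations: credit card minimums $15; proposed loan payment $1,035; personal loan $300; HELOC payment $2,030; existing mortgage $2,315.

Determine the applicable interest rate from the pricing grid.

Credit score 697 ≥ 638; Total monthly debts = (15 + 1,035 + 300 + 2,030 + 2,315) = 5,695. DTI: 5,695 ÷ 13,000 = 43.8%, within the 45% cap
Loan-to-value = 39,400/37,500 = 105.1% — pass (110% max)
Credit 697 → row 675–719; LTV 105.1% → column 104.01–110%. Grid cell → 10.625%.

10.625%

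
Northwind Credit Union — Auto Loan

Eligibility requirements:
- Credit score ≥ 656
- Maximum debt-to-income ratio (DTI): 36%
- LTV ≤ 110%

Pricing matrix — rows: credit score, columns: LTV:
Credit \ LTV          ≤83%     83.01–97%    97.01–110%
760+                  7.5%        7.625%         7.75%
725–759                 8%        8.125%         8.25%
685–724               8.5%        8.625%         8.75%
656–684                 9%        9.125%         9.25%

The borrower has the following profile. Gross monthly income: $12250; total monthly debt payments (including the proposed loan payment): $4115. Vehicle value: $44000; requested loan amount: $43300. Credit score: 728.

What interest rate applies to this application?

8.25%

Credit score 728 ≥ 656; DTI: 4,115 ÷ 12,250 = 33.6%, within the 36% cap
LTV: 43,300 ÷ 44,000 = 98.4%, within 110% cap
Score 728 is in the 725–759 band; LTV 98.4% is in the 97.01–110% band → 8.25%.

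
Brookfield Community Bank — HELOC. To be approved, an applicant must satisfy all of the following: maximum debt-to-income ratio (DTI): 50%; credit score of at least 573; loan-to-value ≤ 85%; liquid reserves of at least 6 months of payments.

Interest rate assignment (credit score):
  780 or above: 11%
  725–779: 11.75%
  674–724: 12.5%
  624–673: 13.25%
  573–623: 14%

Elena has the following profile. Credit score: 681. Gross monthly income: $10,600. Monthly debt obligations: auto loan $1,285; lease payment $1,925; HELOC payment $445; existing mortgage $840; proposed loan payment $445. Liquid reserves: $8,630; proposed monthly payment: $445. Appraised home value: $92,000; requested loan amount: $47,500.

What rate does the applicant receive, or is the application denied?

Approved at 12.5%

Credit score 681 ≥ 573 (meets minimum)
Total monthly debts = (1,285 + 1,925 + 445 + 840 + 445) = 4,940. DTI = 4,940/10,600 = 46.6% ≤ 50%
Loan-to-value = 47,500/92,000 = 51.6% — pass (85% max)
Reserves = 8,630/445 = 19.4 months ≥ 6
All requirements met. Score 681 falls in the 674–724 tier → 12.5%.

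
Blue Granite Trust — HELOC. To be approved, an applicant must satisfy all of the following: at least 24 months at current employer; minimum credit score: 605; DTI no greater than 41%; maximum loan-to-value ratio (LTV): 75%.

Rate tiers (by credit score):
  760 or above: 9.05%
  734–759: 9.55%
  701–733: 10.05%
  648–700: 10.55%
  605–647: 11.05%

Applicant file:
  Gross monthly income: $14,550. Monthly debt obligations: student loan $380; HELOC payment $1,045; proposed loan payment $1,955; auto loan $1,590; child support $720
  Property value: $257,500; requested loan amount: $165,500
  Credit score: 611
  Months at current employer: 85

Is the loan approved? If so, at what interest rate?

Approved at 11.05%

Credit score 611 ≥ 605 (meets minimum)
LTV: 165,500 ÷ 257,500 = 64.3%, within 75% cap
Employment 85 ≥ 24 months
Total monthly debts = (380 + 1,045 + 1,955 + 1,590 + 720) = 5,690. DTI = 5,690/14,550 = 39.1% ≤ 41%
All requirements met. Score 611 falls in the 605–647 tier → 11.05%.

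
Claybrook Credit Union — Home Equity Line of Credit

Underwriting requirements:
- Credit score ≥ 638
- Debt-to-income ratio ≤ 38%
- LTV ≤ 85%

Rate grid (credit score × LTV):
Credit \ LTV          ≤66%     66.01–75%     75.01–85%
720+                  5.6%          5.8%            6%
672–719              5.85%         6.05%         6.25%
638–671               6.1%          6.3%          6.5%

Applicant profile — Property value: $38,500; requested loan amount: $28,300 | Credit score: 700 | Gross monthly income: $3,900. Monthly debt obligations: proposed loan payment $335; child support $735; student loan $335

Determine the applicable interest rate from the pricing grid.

Credit score 700 ≥ 638; Total monthly debts = (335 + 735 + 335) = 1,405. DTI: 1,405 ÷ 3,900 = 36%, within the 38% cap
Loan-to-value = 28,300/38,500 = 73.5% — pass (85% max)
Credit 700 → row 672–719; LTV 73.5% → column 66.01–75%. Grid cell → 6.05%.

6.05%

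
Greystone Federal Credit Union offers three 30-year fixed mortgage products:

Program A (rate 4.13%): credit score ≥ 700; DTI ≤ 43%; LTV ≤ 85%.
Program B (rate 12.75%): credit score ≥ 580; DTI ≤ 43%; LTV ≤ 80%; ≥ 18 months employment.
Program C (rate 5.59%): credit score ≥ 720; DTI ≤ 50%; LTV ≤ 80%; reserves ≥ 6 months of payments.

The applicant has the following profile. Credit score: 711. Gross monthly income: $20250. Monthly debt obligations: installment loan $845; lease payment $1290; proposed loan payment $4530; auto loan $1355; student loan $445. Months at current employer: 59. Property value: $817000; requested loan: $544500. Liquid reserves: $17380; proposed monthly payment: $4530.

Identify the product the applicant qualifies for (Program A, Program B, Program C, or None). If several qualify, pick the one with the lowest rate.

Total debts = (845 + 1,290 + 4,530 + 1,355 + 445) = 8,465; DTI = 8,465/20,250 = 41.8%.
LTV = 544,500/817,000 = 66.6%.
Reserves = 17,380/4,530 = 3.8 months.
Program A: score 711 ≥ 700; DTI 41.8% ≤ 43%; LTV 66.6% ≤ 85% → qualifies.
Program B: score 711 ≥ 580; DTI 41.8% ≤ 43%; LTV 66.6% ≤ 80%; employment 59 ≥ 18 mo → qualifies.
Program C: score 711 < 720; DTI 41.8% ≤ 50%; LTV 66.6% ≤ 80%; reserves 3.8 < 6 mo → does not qualify.
Qualifying: Program A, Program B. Lowest rate is 4.13% → Program A.

Program A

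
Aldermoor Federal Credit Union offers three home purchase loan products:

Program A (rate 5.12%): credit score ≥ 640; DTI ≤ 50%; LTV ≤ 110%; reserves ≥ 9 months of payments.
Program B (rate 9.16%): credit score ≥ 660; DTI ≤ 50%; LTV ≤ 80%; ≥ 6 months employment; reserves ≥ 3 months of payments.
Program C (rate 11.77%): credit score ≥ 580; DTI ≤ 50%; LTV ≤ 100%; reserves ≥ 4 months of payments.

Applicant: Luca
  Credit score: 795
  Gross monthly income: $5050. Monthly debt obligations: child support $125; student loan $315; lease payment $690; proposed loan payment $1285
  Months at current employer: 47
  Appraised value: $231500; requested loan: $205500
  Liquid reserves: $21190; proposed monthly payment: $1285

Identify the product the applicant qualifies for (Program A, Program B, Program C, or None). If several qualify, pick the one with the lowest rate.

Total debts = (125 + 315 + 690 + 1,285) = 2,415; DTI = 2,415/5,050 = 47.8%.
LTV = 205,500/231,500 = 88.8%.
Reserves = 21,190/1,285 = 16.5 months.
Program A: score 795 ≥ 640; DTI 47.8% ≤ 50%; LTV 88.8% ≤ 110%; reserves 16.5 ≥ 9 mo → qualifies.
Program B: score 795 ≥ 660; DTI 47.8% ≤ 50%; LTV 88.8% > 80%; employment 47 ≥ 6 mo; reserves 16.5 ≥ 3 mo → does not qualify.
Program C: score 795 ≥ 580; DTI 47.8% ≤ 50%; LTV 88.8% ≤ 100%; reserves 16.5 ≥ 4 mo → qualifies.
Qualifying: Program A, Program C. Lowest rate is 5.12% → Program A.

Program A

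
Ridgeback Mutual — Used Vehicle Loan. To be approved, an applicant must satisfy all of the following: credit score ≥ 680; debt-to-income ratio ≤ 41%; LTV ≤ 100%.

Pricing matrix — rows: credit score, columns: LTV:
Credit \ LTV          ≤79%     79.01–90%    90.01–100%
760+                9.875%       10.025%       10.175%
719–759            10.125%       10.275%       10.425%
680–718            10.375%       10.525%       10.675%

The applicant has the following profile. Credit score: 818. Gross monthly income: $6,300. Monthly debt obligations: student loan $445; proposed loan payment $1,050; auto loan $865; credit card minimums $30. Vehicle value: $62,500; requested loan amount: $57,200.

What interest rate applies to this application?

Credit score 818 ≥ 680; Total monthly debts = (445 + 1,050 + 865 + 30) = 2,390. Debt-to-income = 2,390/6,300 = 37.9% — meets 41% limit
LTV: 57,200 ÷ 62,500 = 91.5%, within 100% cap
Credit 818 → row 760+; LTV 91.5% → column 90.01–100%. Grid cell → 10.175%.

10.175%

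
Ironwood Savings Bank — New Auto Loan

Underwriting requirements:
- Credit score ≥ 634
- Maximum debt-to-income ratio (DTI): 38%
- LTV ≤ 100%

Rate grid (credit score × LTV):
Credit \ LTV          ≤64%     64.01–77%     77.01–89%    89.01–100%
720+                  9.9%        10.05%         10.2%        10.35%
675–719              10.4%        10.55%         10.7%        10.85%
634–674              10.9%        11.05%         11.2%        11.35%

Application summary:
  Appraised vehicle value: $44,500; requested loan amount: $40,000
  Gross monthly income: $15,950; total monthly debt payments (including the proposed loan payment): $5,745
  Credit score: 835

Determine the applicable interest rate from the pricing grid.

10.35%

Credit score 835 ≥ 634; Debt-to-income = 5,745/15,950 = 36% — meets 38% limit
Loan-to-value = 40,000/44,500 = 89.9% — pass (100% max)
Score 835 is in the 720+ band; LTV 89.9% is in the 89.01–100% band → 10.35%.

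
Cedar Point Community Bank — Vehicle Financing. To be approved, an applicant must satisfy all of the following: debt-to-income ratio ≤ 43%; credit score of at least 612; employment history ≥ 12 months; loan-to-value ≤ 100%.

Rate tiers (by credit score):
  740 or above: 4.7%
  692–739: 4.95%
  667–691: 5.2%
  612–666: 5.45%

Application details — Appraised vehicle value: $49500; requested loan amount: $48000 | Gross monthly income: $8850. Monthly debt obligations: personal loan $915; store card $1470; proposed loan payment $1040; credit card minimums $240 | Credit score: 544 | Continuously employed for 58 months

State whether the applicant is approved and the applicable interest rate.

Denied

Credit score 544 < 612 (below minimum)
Employment 58 ≥ 12 months
Total monthly debts = (915 + 1,470 + 1,040 + 240) = 3,665. DTI: 3,665 ÷ 8,850 = 41.4%, within the 43% cap
LTV = 48,000/49,500 = 97% ≤ 100%
Not all requirements met → denied.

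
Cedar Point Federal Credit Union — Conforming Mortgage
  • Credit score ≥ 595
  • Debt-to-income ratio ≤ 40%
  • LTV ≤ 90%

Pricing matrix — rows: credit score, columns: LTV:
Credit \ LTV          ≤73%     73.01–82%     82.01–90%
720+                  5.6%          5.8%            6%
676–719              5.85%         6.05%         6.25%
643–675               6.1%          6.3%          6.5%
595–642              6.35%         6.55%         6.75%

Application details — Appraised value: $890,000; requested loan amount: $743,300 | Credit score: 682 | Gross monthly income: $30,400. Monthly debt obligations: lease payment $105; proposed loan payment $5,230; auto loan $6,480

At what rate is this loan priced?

Credit score 682 ≥ 595; Total monthly debts = (105 + 5,230 + 6,480) = 11,815. DTI = 11,815/30,400 = 38.9% ≤ 40%
LTV: 743,300 ÷ 890,000 = 83.5%, within 90% cap
Credit 682 → row 676–719; LTV 83.5% → column 82.01–90%. Grid cell → 6.25%.

6.25%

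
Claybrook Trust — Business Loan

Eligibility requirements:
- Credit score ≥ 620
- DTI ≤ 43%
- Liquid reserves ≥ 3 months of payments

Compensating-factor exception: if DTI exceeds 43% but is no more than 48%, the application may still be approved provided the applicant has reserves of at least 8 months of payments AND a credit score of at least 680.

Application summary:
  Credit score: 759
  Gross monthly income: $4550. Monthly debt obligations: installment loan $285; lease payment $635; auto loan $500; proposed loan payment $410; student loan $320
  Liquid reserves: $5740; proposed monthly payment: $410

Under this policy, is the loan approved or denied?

Approved

Credit score 759 ≥ 620 (meets base)
Total debts = (285 + 635 + 500 + 410 + 320) = 2,150. DTI = 2,150/4,550 = 47.3% > 43% — standard DTI limit exceeded.
Liquid reserves cover 5,740/410 = 14.0 months — ≥ 3 required
DTI 47.3% is within the 43%–48% exception band; checking compensating factors.
Reserves 14.0 ≥ 8 months; credit score 759 ≥ 680.
Both override conditions satisfied; DTI exception granted.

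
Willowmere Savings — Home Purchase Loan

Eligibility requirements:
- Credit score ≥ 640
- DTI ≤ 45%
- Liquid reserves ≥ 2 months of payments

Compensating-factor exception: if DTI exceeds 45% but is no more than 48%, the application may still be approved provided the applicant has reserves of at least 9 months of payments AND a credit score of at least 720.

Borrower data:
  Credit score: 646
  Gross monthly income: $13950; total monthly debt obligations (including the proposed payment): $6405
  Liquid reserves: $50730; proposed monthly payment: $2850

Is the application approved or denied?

Denied

Credit score 646 ≥ 640 (meets base)
DTI = 6,405/13,950 = 45.9% > 45% — standard DTI limit exceeded.
Reserves = 50,730/2,850 = 17.8 months ≥ 2
DTI 45.9% is within the 45%–48% exception band; checking compensating factors.
Reserves 17.8 ≥ 9 months; credit score 646 < 720.
Compensating-factor requirement not fully met.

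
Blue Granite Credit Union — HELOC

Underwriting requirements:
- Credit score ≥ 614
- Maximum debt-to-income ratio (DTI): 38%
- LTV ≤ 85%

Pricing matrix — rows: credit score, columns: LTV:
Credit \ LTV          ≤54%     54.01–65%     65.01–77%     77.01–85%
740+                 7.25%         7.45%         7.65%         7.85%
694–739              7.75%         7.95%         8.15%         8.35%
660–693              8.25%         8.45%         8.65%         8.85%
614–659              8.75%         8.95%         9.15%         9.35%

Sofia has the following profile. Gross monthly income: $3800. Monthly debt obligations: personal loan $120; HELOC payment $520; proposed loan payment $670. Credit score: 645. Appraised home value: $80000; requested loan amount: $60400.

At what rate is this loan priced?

Credit score 645 ≥ 614; Total monthly debts = (120 + 520 + 670) = 1,310. DTI = 1,310/3,800 = 34.5% ≤ 38%
Loan-to-value = 60,400/80,000 = 75.5% — pass (85% max)
Score 645 is in the 614–659 band; LTV 75.5% is in the 65.01–77% band → 9.15%.

9.15%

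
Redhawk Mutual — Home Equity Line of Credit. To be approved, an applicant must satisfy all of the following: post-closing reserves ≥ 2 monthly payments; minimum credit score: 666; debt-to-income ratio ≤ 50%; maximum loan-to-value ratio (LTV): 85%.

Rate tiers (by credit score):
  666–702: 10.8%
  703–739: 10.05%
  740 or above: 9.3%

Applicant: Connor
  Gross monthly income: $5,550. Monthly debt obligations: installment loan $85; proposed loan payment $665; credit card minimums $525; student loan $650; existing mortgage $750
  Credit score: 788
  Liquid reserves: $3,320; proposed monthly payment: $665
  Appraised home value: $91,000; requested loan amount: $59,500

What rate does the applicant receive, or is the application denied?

Approved at 9.3%

Credit score 788 ≥ 666 (meets minimum)
Liquid reserves cover 3,320/665 = 5.0 months — ≥ 2 required
LTV = 59,500/91,000 = 65.4% ≤ 85%
Total monthly debts = (85 + 665 + 525 + 650 + 750) = 2,675. DTI = 2,675/5,550 = 48.2% ≤ 50%
All requirements met. Score 788 falls in the 740 or above tier → 9.3%.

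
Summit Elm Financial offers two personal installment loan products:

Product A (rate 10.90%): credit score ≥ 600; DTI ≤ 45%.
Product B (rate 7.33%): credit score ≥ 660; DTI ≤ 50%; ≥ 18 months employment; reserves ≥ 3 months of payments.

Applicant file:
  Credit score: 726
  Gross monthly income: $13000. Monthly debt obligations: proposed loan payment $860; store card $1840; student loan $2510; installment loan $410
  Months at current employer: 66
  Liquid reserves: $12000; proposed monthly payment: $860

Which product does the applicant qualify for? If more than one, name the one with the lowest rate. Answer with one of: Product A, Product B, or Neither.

Total debts = (860 + 1,840 + 2,510 + 410) = 5,620; DTI = 5,620/13,000 = 43.2%.
Reserves = 12,000/860 = 14.0 months.
Product A: score 726 ≥ 600; DTI 43.2% ≤ 45% → qualifies.
Product B: score 726 ≥ 660; DTI 43.2% ≤ 50%; employment 66 ≥ 18 mo; reserves 14.0 ≥ 3 mo → qualifies.
Qualifying: Product A, Product B. Lowest rate is 7.33% → Product B.

Product B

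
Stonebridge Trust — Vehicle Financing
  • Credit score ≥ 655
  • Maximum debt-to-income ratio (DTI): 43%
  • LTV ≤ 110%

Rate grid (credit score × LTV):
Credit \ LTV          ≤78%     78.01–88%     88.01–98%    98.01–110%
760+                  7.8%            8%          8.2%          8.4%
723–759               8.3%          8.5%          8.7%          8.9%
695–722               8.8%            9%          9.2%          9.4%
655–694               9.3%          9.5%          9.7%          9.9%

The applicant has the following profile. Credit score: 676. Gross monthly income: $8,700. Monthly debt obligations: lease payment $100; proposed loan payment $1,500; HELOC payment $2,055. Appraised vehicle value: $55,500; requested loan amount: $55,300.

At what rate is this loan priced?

Credit score 676 ≥ 655; Total monthly debts = (100 + 1,500 + 2,055) = 3,655. DTI: 3,655 ÷ 8,700 = 42%, within the 43% cap
LTV = 55,300/55,500 = 99.6% ≤ 110%
Score 676 is in the 655–694 band; LTV 99.6% is in the 98.01–110% band → 9.9%.

9.9%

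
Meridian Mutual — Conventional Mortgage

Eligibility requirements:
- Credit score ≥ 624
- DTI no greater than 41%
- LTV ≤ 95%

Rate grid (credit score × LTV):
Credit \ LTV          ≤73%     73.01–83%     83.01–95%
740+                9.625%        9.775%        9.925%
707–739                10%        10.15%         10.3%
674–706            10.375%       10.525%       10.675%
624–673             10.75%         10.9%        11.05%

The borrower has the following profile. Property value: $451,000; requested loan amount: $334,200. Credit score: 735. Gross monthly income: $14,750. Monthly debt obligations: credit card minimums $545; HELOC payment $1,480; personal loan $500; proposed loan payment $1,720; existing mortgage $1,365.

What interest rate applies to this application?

Credit score 735 ≥ 624; Total monthly debts = (545 + 1,480 + 500 + 1,720 + 1,365) = 5,610. DTI: 5,610 ÷ 14,750 = 38%, within the 41% cap
LTV = 334,200/451,000 = 74.1% ≤ 95%
Score 735 is in the 707–739 band; LTV 74.1% is in the 73.01–83% band → 10.15%.

10.15%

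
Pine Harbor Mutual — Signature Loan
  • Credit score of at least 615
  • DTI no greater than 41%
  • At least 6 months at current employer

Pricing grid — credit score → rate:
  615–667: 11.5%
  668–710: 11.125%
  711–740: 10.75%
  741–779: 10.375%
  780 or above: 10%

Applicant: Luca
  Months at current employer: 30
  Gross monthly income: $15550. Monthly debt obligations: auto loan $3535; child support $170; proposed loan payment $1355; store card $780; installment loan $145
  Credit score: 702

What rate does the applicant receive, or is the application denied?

Approved at 11.125%

Credit score 702 ≥ 615 (meets minimum)
Employment 30 ≥ 6 months
Total monthly debts = (3,535 + 170 + 1,355 + 780 + 145) = 5,985. DTI = 5,985/15,550 = 38.5% ≤ 41%
All requirements met. Score 702 falls in the 668–710 tier → 11.125%.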